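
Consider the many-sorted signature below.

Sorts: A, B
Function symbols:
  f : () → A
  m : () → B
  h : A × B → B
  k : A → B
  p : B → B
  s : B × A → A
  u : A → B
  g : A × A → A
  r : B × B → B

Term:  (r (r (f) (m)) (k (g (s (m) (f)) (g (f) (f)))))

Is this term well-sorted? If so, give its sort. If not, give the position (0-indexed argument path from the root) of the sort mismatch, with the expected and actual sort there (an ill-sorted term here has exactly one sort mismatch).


ill-sorted at position [0, 0]: expected B, got A

    (f) : A
    (m) : B
  (r (f) (m)) : ✗ arg 0 at [0, 0] has sort A, expected B
        (m) : B
        (f) : A
      (s (m) (f)) : A
        (f) : A
        (f) : A
      (g (f) (f)) : A
    (g (s (m) (f)) (g (f) (f))) : A
  (k (g (s (m) (f)) (g (f) (f)))) : B


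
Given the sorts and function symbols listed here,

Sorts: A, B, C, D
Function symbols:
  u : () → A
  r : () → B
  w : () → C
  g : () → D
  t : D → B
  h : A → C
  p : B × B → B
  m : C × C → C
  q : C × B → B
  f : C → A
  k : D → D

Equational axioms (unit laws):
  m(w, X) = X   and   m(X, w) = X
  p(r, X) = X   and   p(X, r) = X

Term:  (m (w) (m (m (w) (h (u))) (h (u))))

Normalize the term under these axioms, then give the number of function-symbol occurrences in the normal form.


size = 5

1. (m (w) (m (m (w) (h (u))) (h (u))))  →  (m (m (w) (h (u))) (h (u)))
2. (m (m (w) (h (u))) (h (u)))  →  (m (h (u)) (h (u)))
normal form: (m (h (u)) (h (u)))


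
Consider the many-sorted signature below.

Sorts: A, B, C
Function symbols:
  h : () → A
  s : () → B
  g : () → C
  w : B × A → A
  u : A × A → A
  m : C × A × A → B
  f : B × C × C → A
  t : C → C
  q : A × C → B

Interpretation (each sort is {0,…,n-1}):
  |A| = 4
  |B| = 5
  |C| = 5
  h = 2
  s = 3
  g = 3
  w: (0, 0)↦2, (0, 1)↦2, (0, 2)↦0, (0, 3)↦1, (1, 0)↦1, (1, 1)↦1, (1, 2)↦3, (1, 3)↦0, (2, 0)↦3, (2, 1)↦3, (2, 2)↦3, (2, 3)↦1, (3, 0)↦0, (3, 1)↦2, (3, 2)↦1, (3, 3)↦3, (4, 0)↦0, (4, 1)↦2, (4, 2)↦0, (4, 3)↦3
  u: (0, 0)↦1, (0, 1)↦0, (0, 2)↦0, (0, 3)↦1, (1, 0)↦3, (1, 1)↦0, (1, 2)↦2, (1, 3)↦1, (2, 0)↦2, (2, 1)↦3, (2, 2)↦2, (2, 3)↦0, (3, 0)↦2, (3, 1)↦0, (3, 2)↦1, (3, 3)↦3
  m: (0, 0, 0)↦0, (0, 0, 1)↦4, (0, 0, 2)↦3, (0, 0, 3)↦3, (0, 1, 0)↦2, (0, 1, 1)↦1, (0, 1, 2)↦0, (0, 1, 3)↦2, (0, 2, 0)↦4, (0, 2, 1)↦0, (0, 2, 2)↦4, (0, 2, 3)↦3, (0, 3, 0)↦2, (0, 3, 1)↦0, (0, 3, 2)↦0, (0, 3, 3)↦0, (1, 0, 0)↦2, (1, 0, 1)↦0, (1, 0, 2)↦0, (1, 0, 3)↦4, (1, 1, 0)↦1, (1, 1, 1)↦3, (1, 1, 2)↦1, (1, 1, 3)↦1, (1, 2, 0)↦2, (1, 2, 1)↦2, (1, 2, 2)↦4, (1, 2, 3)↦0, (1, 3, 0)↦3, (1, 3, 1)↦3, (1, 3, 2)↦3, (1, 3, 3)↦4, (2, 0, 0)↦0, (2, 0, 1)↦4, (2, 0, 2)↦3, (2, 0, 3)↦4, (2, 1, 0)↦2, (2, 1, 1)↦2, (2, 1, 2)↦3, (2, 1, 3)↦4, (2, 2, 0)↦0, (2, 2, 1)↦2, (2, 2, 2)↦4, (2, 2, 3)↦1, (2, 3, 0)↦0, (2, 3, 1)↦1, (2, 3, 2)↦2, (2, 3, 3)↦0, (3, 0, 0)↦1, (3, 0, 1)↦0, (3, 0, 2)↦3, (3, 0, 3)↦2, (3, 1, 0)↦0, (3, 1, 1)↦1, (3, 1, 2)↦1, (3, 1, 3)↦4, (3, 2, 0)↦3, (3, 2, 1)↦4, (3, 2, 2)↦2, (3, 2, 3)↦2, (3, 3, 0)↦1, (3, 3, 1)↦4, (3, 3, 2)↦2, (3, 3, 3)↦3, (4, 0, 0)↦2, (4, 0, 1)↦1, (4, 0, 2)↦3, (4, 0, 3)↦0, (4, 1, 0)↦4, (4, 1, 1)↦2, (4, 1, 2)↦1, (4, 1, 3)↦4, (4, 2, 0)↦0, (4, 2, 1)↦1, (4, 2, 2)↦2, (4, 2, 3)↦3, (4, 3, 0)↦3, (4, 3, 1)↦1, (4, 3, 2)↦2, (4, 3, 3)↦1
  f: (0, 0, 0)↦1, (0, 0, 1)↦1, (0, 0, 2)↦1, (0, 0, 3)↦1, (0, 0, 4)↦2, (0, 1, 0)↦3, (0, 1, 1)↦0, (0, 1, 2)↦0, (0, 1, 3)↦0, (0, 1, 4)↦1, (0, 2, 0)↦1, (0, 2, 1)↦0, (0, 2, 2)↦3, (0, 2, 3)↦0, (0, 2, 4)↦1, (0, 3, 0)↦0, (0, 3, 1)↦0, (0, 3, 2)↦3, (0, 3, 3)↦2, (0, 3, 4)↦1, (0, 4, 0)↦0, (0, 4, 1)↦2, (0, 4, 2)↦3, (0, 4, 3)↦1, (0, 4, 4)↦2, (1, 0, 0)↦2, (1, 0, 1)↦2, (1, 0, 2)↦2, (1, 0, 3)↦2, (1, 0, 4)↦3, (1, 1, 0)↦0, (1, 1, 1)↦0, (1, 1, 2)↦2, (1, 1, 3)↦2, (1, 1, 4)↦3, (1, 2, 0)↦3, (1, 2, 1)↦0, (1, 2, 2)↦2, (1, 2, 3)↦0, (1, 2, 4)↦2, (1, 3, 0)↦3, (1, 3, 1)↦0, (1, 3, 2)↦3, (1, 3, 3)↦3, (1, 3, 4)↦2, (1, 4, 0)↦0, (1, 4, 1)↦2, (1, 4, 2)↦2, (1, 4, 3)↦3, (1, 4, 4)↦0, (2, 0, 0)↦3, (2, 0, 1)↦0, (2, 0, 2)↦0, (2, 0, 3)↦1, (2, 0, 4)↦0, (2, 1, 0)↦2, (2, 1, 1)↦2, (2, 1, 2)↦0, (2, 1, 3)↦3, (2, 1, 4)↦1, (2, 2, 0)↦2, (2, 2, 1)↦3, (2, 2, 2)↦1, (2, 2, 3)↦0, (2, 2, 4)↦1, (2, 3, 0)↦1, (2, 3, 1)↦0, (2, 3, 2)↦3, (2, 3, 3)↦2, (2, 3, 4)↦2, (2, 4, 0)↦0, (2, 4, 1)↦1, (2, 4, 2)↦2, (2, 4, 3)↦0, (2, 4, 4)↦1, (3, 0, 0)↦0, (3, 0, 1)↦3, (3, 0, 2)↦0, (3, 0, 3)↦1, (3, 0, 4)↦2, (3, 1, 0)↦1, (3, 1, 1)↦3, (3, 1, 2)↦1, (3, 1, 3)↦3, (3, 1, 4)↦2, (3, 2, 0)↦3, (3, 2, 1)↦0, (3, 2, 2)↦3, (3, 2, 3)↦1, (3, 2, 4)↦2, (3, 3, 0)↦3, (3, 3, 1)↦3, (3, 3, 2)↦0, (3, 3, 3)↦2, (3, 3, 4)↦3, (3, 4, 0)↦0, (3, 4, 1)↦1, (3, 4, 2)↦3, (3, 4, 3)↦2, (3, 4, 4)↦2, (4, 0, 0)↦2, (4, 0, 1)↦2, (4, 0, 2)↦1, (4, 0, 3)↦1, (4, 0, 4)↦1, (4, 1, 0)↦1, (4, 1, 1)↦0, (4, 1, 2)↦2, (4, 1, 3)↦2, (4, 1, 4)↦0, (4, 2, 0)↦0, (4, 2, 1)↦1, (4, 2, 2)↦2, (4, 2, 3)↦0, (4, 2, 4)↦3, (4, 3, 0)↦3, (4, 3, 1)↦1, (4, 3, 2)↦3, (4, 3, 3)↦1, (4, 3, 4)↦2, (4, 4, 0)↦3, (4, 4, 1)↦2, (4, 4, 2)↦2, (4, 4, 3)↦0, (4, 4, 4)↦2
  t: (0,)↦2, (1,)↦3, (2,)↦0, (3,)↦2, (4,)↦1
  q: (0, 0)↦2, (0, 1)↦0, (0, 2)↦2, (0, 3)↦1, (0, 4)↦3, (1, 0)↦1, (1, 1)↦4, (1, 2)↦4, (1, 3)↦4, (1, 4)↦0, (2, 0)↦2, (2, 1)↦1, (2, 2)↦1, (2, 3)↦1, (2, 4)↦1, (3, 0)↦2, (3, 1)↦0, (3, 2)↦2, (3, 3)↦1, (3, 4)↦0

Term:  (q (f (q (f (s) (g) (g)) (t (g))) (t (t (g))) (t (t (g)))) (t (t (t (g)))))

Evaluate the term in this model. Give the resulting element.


value = 1

  s = 3
  g = 3
  g = 3
  (f (s) (g) (g)) = f(3, 3, 3) = 2
  g = 3
  (t (g)) = t(3,) = 2
  (q (f (s) (g) (g)) (t (g))) = q(2, 2) = 1
  g = 3
  (t (g)) = t(3,) = 2
  (t (t (g))) = t(2,) = 0
  g = 3
  (t (g)) = t(3,) = 2
  (t (t (g))) = t(2,) = 0
  (f (q (f (s) (g) (g)) (t (g))) (t (t (g))) (t (t (g)))) = f(1, 0, 0) = 2
  g = 3
  (t (g)) = t(3,) = 2
  (t (t (g))) = t(2,) = 0
  (t (t (t (g)))) = t(0,) = 2
  (q (f (q (f (s) (g) (g)) (t (g))) (t (t (g))) (t (t (g)))) (t (t (t (g))))) = q(2, 2) = 1


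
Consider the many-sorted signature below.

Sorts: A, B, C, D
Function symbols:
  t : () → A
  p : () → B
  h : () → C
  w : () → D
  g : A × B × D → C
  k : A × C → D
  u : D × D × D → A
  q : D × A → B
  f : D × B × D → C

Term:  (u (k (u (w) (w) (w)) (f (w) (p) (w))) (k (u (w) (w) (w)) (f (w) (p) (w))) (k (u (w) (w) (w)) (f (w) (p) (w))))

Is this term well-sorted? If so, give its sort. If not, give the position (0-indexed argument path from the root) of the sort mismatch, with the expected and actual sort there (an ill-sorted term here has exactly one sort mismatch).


      (w) : D
      (w) : D
      (w) : D
    (u (w) (w) (w)) : A
      (w) : D
      (p) : B
      (w) : D
    (f (w) (p) (w)) : C
  (k (u (w) (w) (w)) (f (w) (p) (w))) : D
      (w) : D
      (w) : D
      (w) : D
    (u (w) (w) (w)) : A
      (w) : D
      (p) : B
      (w) : D
    (f (w) (p) (w)) : C
  (k (u (w) (w) (w)) (f (w) (p) (w))) : D
      (w) : D
      (w) : D
      (w) : D
    (u (w) (w) (w)) : A
      (w) : D
      (p) : B
      (w) : D
    (f (w) (p) (w)) : C
  (k (u (w) (w) (w)) (f (w) (p) (w))) : D
(u (k (u (w) (w) (w)) (f (w) (p) (w))) (k (u (w) (w) (w)) (f (w) (p) (w))) (k (u (w) (w) (w)) (f (w) (p) (w)))) : A

well-sorted; sort = A


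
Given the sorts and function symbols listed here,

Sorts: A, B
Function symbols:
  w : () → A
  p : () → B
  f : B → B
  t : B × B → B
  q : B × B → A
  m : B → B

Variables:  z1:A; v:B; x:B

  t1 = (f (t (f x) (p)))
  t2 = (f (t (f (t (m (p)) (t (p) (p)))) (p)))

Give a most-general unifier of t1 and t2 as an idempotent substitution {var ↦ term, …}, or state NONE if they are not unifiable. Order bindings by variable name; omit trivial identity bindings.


{x ↦ (t (m (p)) (t (p) (p)))}


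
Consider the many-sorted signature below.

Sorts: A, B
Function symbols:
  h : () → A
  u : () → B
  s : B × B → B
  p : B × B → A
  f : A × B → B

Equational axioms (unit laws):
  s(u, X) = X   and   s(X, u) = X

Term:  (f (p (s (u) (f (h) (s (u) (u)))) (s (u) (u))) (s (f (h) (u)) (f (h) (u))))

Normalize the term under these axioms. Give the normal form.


normal form = (f (p (f (h) (u)) (u)) (s (f (h) (u)) (f (h) (u))))

1. (f (p (s (u) (f (h) (s (u) (u)))) (s (u) (u))) (s (f (h) (u)) (f (h) (u))))  →  (f (p (f (h) (s (u) (u))) (s (u) (u))) (s (f (h) (u)) (f (h) (u))))
2. (f (p (f (h) (s (u) (u))) (s (u) (u))) (s (f (h) (u)) (f (h) (u))))  →  (f (p (f (h) (u)) (s (u) (u))) (s (f (h) (u)) (f (h) (u))))
3. (f (p (f (h) (u)) (s (u) (u))) (s (f (h) (u)) (f (h) (u))))  →  (f (p (f (h) (u)) (u)) (s (f (h) (u)) (f (h) (u))))


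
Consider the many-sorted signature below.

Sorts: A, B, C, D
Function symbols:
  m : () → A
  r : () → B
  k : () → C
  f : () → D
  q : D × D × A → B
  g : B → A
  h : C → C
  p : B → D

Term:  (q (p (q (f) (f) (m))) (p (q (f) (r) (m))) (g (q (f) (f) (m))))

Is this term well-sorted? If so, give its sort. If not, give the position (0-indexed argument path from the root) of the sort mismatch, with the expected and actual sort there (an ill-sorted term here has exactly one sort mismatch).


      (f) : D
      (f) : D
      (m) : A
    (q (f) (f) (m)) : B
  (p (q (f) (f) (m))) : D
      (f) : D
      (r) : B
      (m) : A
    (q (f) (r) (m)) : ✗ arg 1 at [1, 0, 1] has sort B, expected D
      (f) : D
      (f) : D
      (m) : A
    (q (f) (f) (m)) : B
  (g (q (f) (f) (m))) : A

ill-sorted at position [1, 0, 1]: expected D, got B


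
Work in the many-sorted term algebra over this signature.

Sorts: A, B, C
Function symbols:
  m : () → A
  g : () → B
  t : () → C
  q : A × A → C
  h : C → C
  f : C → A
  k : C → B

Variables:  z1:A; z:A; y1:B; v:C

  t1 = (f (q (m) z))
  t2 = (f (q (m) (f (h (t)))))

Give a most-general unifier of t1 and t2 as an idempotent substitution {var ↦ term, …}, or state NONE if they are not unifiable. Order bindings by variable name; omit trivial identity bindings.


{z ↦ (f (h (t)))}


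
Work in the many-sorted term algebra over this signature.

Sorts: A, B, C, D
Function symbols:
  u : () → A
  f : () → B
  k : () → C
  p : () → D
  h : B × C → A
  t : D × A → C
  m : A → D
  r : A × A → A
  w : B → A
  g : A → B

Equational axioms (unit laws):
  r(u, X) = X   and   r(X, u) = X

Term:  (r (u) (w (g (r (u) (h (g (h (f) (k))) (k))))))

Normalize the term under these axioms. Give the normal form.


normal form = (w (g (h (g (h (f) (k))) (k))))

1. (r (u) (w (g (r (u) (h (g (h (f) (k))) (k))))))  →  (w (g (r (u) (h (g (h (f) (k))) (k)))))
2. (w (g (r (u) (h (g (h (f) (k))) (k)))))  →  (w (g (h (g (h (f) (k))) (k))))


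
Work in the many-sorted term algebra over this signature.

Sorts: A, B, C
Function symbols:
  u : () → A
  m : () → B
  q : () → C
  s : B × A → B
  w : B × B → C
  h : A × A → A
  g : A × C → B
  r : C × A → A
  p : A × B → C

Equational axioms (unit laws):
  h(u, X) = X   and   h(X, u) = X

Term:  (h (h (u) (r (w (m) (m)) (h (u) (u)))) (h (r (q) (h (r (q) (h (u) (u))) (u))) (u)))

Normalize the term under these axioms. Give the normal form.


1. (h (h (u) (r (w (m) (m)) (h (u) (u)))) (h (r (q) (h (r (q) (h (u) (u))) (u))) (u)))  →  (h (r (w (m) (m)) (h (u) (u))) (h (r (q) (h (r (q) (h (u) (u))) (u))) (u)))
2. (h (r (w (m) (m)) (h (u) (u))) (h (r (q) (h (r (q) (h (u) (u))) (u))) (u)))  →  (h (r (w (m) (m)) (u)) (h (r (q) (h (r (q) (h (u) (u))) (u))) (u)))
3. (h (r (w (m) (m)) (u)) (h (r (q) (h (r (q) (h (u) (u))) (u))) (u)))  →  (h (r (w (m) (m)) (u)) (r (q) (h (r (q) (h (u) (u))) (u))))
4. (h (r (w (m) (m)) (u)) (r (q) (h (r (q) (h (u) (u))) (u))))  →  (h (r (w (m) (m)) (u)) (r (q) (r (q) (h (u) (u)))))
5. (h (r (w (m) (m)) (u)) (r (q) (r (q) (h (u) (u)))))  →  (h (r (w (m) (m)) (u)) (r (q) (r (q) (u))))

normal form = (h (r (w (m) (m)) (u)) (r (q) (r (q) (u))))


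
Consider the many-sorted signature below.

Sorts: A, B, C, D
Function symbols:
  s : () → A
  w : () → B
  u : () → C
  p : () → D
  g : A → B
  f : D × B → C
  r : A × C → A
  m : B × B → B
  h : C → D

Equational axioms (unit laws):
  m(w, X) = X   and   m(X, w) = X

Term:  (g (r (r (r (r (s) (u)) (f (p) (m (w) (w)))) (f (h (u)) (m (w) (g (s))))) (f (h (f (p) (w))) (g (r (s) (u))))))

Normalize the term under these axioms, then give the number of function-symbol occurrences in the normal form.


size = 24

1. (g (r (r (r (r (s) (u)) (f (p) (m (w) (w)))) (f (h (u)) (m (w) (g (s))))) (f (h (f (p) (w))) (g (r (s) (u))))))  →  (g (r (r (r (r (s) (u)) (f (p) (w))) (f (h (u)) (m (w) (g (s))))) (f (h (f (p) (w))) (g (r (s) (u))))))
2. (g (r (r (r (r (s) (u)) (f (p) (w))) (f (h (u)) (m (w) (g (s))))) (f (h (f (p) (w))) (g (r (s) (u))))))  →  (g (r (r (r (r (s) (u)) (f (p) (w))) (f (h (u)) (g (s)))) (f (h (f (p) (w))) (g (r (s) (u))))))
normal form: (g (r (r (r (r (s) (u)) (f (p) (w))) (f (h (u)) (g (s)))) (f (h (f (p) (w))) (g (r (s) (u))))))


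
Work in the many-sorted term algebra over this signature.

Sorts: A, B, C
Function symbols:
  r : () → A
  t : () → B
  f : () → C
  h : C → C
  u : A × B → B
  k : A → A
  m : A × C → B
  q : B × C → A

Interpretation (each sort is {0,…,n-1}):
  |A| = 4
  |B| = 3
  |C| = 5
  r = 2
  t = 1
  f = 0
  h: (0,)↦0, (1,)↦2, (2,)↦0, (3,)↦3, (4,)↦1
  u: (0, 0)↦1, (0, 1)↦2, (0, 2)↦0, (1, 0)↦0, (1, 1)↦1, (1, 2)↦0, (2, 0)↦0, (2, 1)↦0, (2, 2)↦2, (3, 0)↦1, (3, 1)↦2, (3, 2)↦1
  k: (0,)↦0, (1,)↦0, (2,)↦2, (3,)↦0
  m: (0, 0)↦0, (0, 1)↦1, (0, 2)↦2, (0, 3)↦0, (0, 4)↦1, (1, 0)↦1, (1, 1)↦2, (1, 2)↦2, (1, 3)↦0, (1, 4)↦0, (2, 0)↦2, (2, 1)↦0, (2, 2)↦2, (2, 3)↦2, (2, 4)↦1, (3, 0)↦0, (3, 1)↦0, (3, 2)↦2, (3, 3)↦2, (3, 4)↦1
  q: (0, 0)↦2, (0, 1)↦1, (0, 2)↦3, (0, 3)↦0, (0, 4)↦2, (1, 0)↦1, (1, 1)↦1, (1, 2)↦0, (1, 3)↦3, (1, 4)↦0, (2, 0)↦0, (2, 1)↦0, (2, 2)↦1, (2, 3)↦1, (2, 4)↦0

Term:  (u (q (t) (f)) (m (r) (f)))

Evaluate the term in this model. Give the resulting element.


  t = 1
  f = 0
  (q (t) (f)) = q(1, 0) = 1
  r = 2
  f = 0
  (m (r) (f)) = m(2, 0) = 2
  (u (q (t) (f)) (m (r) (f))) = u(1, 2) = 0

value = 0


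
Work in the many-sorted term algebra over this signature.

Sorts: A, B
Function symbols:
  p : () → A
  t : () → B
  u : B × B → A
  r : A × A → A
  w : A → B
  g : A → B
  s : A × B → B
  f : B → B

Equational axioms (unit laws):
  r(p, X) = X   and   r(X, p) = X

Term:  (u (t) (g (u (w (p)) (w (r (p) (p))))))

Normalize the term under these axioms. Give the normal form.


normal form = (u (t) (g (u (w (p)) (w (p)))))

1. (u (t) (g (u (w (p)) (w (r (p) (p))))))  →  (u (t) (g (u (w (p)) (w (p)))))


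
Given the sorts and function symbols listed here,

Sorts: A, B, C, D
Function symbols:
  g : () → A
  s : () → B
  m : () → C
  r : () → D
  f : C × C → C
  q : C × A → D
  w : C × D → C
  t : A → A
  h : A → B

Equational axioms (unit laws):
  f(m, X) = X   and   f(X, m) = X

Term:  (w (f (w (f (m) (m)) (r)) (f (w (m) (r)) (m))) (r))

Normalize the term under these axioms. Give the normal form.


1. (w (f (w (f (m) (m)) (r)) (f (w (m) (r)) (m))) (r))  →  (w (f (w (m) (r)) (f (w (m) (r)) (m))) (r))
2. (w (f (w (m) (r)) (f (w (m) (r)) (m))) (r))  →  (w (f (w (m) (r)) (w (m) (r))) (r))

normal form = (w (f (w (m) (r)) (w (m) (r))) (r))


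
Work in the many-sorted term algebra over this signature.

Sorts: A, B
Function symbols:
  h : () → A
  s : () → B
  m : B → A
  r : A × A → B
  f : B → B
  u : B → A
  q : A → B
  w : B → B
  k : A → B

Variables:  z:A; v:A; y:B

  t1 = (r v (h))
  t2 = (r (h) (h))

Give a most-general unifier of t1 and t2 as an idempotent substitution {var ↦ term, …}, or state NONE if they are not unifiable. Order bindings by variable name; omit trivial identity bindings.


{v ↦ (h)}


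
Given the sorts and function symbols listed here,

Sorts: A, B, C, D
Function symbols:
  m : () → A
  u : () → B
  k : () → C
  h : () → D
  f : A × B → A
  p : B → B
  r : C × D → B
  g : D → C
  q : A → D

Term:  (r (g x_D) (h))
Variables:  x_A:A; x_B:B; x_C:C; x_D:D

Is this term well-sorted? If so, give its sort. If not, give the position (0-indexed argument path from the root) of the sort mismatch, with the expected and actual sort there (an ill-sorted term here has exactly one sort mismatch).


well-sorted; sort = B

    x_D : D
  (g x_D) : C
  (h) : D
(r (g x_D) (h)) : B


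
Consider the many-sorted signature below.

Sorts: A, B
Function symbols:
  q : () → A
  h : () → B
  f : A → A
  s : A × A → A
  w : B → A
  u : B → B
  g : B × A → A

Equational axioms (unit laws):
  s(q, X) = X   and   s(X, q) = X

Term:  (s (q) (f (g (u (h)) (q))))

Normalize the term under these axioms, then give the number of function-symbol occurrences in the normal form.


1. (s (q) (f (g (u (h)) (q))))  →  (f (g (u (h)) (q)))
normal form: (f (g (u (h)) (q)))

size = 5


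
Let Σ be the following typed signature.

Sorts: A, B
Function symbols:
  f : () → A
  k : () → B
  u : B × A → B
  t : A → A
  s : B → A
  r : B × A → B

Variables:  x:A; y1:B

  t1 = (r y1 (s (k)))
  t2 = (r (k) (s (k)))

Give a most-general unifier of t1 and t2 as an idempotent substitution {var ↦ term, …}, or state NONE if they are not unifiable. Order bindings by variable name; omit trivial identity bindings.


{y1 ↦ (k)}


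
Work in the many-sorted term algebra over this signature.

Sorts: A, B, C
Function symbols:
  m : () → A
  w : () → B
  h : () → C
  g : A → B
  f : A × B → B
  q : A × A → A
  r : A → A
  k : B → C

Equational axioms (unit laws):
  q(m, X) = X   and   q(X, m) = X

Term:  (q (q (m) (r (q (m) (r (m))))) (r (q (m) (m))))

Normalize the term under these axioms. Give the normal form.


1. (q (q (m) (r (q (m) (r (m))))) (r (q (m) (m))))  →  (q (r (q (m) (r (m)))) (r (q (m) (m))))
2. (q (r (q (m) (r (m)))) (r (q (m) (m))))  →  (q (r (r (m))) (r (q (m) (m))))
3. (q (r (r (m))) (r (q (m) (m))))  →  (q (r (r (m))) (r (m)))

normal form = (q (r (r (m))) (r (m)))


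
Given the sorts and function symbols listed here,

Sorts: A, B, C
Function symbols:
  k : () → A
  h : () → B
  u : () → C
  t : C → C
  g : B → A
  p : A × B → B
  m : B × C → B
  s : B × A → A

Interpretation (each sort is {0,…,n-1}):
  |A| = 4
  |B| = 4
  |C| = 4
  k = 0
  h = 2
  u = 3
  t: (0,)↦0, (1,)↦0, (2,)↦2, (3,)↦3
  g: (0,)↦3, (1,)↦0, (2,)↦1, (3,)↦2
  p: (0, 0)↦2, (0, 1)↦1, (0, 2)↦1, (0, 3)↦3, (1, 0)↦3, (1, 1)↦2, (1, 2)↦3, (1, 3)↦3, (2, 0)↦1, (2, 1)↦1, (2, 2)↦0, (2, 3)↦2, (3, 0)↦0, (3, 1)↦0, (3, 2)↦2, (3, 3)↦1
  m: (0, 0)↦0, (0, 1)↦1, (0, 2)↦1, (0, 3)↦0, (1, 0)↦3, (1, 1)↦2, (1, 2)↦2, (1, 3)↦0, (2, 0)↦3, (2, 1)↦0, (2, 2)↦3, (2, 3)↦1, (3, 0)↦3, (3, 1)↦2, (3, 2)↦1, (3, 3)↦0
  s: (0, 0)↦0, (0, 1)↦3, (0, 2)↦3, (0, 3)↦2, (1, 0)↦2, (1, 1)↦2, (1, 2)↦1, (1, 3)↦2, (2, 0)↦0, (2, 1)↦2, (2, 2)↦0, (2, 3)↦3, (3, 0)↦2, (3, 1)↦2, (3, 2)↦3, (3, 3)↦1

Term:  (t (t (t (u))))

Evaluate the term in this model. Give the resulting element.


value = 3

  u = 3
  (t (u)) = t(3,) = 3
  (t (t (u))) = t(3,) = 3
  (t (t (t (u)))) = t(3,) = 3


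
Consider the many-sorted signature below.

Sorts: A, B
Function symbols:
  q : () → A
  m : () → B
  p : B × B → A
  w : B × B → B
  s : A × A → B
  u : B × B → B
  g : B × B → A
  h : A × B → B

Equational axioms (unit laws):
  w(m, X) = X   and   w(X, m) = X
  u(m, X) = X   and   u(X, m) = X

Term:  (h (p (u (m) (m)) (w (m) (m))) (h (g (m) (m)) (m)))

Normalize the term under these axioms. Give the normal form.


normal form = (h (p (m) (m)) (h (g (m) (m)) (m)))

1. (h (p (u (m) (m)) (w (m) (m))) (h (g (m) (m)) (m)))  →  (h (p (m) (w (m) (m))) (h (g (m) (m)) (m)))
2. (h (p (m) (w (m) (m))) (h (g (m) (m)) (m)))  →  (h (p (m) (m)) (h (g (m) (m)) (m)))


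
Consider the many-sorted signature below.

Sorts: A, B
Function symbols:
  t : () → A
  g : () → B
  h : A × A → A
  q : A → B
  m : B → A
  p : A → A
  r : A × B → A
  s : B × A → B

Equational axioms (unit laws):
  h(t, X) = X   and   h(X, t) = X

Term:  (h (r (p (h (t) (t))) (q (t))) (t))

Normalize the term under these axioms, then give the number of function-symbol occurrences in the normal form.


1. (h (r (p (h (t) (t))) (q (t))) (t))  →  (r (p (h (t) (t))) (q (t)))
2. (r (p (h (t) (t))) (q (t)))  →  (r (p (t)) (q (t)))
normal form: (r (p (t)) (q (t)))

size = 5


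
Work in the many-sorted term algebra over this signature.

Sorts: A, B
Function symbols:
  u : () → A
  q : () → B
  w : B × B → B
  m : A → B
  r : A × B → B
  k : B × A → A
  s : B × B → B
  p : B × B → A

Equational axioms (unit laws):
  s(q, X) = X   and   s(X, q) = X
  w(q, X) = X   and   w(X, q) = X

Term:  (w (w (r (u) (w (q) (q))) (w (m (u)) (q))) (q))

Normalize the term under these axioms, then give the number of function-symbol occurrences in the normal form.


size = 6

1. (w (w (r (u) (w (q) (q))) (w (m (u)) (q))) (q))  →  (w (r (u) (w (q) (q))) (w (m (u)) (q)))
2. (w (r (u) (w (q) (q))) (w (m (u)) (q)))  →  (w (r (u) (q)) (w (m (u)) (q)))
3. (w (r (u) (q)) (w (m (u)) (q)))  →  (w (r (u) (q)) (m (u)))
normal form: (w (r (u) (q)) (m (u)))


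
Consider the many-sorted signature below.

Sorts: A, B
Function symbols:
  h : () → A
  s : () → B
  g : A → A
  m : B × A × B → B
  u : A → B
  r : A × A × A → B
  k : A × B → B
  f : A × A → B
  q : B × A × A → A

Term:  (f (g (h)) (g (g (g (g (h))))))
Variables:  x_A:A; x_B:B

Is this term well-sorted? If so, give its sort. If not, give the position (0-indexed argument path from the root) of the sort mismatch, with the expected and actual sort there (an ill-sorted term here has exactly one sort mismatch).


well-sorted; sort = B

    (h) : A
  (g (h)) : A
          (h) : A
        (g (h)) : A
      (g (g (h))) : A
    (g (g (g (h)))) : A
  (g (g (g (g (h))))) : A
(f (g (h)) (g (g (g (g (h)))))) : B


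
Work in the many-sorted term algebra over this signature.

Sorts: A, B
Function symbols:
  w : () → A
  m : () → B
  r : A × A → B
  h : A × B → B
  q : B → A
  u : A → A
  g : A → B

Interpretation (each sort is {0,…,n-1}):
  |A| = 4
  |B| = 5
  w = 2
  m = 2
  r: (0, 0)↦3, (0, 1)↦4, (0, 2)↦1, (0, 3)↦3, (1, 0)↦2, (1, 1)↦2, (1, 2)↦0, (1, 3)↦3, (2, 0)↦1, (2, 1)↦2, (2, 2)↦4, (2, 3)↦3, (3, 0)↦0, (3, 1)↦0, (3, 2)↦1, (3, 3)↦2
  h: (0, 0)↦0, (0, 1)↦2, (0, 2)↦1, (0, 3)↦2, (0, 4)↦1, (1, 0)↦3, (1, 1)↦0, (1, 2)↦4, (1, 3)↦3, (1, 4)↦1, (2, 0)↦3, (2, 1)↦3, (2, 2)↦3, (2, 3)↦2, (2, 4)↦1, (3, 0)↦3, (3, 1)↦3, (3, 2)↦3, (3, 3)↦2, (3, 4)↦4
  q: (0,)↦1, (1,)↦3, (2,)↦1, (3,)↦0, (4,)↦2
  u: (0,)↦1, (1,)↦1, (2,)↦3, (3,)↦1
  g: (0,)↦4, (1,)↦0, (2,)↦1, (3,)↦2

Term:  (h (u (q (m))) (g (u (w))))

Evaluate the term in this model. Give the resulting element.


  m = 2
  (q (m)) = q(2,) = 1
  (u (q (m))) = u(1,) = 1
  w = 2
  (u (w)) = u(2,) = 3
  (g (u (w))) = g(3,) = 2
  (h (u (q (m))) (g (u (w)))) = h(1, 2) = 4

value = 4


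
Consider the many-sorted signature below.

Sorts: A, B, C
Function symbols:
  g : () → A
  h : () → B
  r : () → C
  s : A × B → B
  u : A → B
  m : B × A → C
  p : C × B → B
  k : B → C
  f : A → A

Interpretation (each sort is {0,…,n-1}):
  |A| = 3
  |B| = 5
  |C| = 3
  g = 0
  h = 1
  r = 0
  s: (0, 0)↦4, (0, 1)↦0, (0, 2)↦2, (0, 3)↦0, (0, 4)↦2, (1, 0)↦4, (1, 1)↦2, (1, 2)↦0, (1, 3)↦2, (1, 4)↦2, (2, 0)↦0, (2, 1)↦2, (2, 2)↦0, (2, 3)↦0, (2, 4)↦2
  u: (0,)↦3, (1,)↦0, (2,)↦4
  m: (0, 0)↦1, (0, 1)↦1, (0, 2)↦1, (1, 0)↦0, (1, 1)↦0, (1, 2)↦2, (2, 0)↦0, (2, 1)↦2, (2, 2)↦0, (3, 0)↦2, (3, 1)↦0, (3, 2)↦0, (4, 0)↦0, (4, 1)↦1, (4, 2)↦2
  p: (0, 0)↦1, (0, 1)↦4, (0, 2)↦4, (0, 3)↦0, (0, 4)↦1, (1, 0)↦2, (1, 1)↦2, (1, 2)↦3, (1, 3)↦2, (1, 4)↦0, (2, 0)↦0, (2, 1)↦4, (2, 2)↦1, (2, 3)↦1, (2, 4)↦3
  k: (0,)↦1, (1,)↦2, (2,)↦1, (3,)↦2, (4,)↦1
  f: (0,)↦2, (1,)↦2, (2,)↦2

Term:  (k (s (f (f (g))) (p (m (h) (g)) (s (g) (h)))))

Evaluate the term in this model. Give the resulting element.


  g = 0
  (f (g)) = f(0,) = 2
  (f (f (g))) = f(2,) = 2
  h = 1
  g = 0
  (m (h) (g)) = m(1, 0) = 0
  g = 0
  h = 1
  (s (g) (h)) = s(0, 1) = 0
  (p (m (h) (g)) (s (g) (h))) = p(0, 0) = 1
  (s (f (f (g))) (p (m (h) (g)) (s (g) (h)))) = s(2, 1) = 2
  (k (s (f (f (g))) (p (m (h) (g)) (s (g) (h))))) = k(2,) = 1

value = 1


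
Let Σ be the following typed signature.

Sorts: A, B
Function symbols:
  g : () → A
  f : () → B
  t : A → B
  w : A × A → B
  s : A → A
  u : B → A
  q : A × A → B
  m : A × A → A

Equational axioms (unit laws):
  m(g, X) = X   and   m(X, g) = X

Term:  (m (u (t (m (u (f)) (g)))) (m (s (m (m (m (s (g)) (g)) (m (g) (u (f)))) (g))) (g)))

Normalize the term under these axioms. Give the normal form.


1. (m (u (t (m (u (f)) (g)))) (m (s (m (m (m (s (g)) (g)) (m (g) (u (f)))) (g))) (g)))  →  (m (u (t (u (f)))) (m (s (m (m (m (s (g)) (g)) (m (g) (u (f)))) (g))) (g)))
2. (m (u (t (u (f)))) (m (s (m (m (m (s (g)) (g)) (m (g) (u (f)))) (g))) (g)))  →  (m (u (t (u (f)))) (s (m (m (m (s (g)) (g)) (m (g) (u (f)))) (g))))
3. (m (u (t (u (f)))) (s (m (m (m (s (g)) (g)) (m (g) (u (f)))) (g))))  →  (m (u (t (u (f)))) (s (m (m (s (g)) (g)) (m (g) (u (f))))))
4. (m (u (t (u (f)))) (s (m (m (s (g)) (g)) (m (g) (u (f))))))  →  (m (u (t (u (f)))) (s (m (s (g)) (m (g) (u (f))))))
5. (m (u (t (u (f)))) (s (m (s (g)) (m (g) (u (f))))))  →  (m (u (t (u (f)))) (s (m (s (g)) (u (f)))))

normal form = (m (u (t (u (f)))) (s (m (s (g)) (u (f)))))


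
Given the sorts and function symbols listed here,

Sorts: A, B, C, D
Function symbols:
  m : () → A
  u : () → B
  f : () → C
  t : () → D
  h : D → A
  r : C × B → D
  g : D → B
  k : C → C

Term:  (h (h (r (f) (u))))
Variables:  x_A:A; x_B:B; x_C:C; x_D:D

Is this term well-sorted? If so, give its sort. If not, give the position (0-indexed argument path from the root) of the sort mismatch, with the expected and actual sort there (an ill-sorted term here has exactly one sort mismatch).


ill-sorted at position [0]: expected D, got A

      (f) : C
      (u) : B
    (r (f) (u)) : D
  (h (r (f) (u))) : A
(h (h (r (f) (u)))) : ✗ arg 0 at [0] has sort A, expected D


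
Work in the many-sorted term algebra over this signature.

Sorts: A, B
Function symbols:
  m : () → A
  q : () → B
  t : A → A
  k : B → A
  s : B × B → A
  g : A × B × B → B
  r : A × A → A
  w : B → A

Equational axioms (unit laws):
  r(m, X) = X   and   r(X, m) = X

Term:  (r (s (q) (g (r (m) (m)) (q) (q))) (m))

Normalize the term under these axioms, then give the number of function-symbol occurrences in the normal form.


size = 6

1. (r (s (q) (g (r (m) (m)) (q) (q))) (m))  →  (s (q) (g (r (m) (m)) (q) (q)))
2. (s (q) (g (r (m) (m)) (q) (q)))  →  (s (q) (g (m) (q) (q)))
normal form: (s (q) (g (m) (q) (q)))


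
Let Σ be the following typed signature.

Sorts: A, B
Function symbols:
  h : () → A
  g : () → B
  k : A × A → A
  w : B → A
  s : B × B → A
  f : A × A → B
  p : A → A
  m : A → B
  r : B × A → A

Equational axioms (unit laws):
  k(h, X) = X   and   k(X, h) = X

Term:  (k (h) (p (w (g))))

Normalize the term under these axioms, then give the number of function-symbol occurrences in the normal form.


size = 3

1. (k (h) (p (w (g))))  →  (p (w (g)))
normal form: (p (w (g)))


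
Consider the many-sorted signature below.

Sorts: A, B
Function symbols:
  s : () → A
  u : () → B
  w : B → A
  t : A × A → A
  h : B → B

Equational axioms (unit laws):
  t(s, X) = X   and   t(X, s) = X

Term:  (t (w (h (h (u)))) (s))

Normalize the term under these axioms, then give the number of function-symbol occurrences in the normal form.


1. (t (w (h (h (u)))) (s))  →  (w (h (h (u))))
normal form: (w (h (h (u))))

size = 4


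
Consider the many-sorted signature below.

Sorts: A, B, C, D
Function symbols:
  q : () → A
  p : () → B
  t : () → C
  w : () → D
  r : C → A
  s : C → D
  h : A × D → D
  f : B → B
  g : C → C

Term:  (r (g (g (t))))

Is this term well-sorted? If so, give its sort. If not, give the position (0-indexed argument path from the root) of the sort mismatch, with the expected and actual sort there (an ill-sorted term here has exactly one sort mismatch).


      (t) : C
    (g (t)) : C
  (g (g (t))) : C
(r (g (g (t)))) : A

well-sorted; sort = A


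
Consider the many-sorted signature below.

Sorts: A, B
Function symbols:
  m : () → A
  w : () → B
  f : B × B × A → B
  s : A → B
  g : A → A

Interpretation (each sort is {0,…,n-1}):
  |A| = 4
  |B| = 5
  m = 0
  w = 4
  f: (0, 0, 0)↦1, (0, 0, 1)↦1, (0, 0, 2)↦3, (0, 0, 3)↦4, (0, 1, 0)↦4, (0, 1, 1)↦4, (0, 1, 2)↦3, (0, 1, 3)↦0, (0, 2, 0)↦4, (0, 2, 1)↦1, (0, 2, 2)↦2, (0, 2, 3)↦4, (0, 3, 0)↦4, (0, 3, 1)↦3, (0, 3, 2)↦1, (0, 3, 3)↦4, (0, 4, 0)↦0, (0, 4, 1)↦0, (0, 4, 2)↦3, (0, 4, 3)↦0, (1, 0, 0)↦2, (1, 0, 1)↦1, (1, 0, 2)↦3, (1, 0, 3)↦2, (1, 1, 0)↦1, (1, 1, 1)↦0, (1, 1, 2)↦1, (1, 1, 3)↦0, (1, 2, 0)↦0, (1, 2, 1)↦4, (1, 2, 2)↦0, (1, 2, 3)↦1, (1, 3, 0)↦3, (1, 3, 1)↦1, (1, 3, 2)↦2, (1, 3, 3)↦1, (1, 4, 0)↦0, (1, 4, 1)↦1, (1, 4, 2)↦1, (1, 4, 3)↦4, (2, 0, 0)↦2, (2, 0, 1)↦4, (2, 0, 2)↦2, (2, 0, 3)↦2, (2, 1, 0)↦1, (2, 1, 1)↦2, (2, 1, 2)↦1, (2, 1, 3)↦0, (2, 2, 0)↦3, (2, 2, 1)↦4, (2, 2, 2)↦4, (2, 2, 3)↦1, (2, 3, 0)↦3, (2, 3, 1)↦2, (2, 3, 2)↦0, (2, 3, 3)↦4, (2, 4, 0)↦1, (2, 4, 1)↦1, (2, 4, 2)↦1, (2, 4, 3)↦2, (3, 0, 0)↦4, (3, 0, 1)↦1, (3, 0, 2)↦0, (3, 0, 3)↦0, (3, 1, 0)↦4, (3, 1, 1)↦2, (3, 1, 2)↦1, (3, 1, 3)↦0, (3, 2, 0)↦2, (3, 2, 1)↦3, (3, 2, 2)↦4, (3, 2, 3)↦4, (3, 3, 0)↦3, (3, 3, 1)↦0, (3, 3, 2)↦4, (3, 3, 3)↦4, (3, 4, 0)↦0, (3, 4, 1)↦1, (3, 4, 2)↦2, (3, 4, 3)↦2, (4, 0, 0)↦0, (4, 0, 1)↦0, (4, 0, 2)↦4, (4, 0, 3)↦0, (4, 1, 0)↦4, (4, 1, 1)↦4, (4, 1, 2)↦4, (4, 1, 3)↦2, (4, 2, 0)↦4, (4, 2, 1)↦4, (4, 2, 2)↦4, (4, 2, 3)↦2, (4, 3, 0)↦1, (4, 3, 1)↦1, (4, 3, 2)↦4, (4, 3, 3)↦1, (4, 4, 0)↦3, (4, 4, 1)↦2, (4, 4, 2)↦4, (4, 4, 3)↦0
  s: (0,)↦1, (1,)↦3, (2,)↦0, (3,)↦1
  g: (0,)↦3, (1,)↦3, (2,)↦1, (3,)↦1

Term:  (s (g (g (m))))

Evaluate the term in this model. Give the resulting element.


  m = 0
  (g (m)) = g(0,) = 3
  (g (g (m))) = g(3,) = 1
  (s (g (g (m)))) = s(1,) = 3

value = 3


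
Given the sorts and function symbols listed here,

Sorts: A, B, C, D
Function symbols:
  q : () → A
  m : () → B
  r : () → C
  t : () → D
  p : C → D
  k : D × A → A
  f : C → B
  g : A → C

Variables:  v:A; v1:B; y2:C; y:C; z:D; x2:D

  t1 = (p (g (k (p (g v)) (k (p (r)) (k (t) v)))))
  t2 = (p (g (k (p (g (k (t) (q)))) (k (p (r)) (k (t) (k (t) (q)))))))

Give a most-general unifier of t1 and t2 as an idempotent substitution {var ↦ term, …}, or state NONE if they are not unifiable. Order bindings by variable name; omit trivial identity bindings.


{v ↦ (k (t) (q))}


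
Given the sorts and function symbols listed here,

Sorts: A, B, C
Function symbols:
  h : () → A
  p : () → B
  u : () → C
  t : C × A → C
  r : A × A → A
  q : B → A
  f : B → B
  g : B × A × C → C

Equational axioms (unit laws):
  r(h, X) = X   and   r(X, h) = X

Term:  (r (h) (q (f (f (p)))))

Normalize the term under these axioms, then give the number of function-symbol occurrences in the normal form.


1. (r (h) (q (f (f (p)))))  →  (q (f (f (p))))
normal form: (q (f (f (p))))

size = 4


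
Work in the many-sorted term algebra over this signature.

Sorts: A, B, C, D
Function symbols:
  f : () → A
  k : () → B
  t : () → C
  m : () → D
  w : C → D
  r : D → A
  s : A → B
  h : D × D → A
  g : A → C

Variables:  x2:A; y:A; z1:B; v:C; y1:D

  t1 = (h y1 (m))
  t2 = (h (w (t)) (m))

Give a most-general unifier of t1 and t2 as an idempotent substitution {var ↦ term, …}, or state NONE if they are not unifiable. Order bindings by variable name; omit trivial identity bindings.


{y1 ↦ (w (t))}


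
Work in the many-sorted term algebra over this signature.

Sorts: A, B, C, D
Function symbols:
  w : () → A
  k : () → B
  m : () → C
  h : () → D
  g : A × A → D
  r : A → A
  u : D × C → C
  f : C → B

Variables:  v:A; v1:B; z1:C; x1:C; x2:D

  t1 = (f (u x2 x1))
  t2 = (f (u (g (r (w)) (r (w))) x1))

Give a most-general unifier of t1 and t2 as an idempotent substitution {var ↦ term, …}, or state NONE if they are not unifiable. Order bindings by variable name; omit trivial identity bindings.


{x2 ↦ (g (r (w)) (r (w)))}


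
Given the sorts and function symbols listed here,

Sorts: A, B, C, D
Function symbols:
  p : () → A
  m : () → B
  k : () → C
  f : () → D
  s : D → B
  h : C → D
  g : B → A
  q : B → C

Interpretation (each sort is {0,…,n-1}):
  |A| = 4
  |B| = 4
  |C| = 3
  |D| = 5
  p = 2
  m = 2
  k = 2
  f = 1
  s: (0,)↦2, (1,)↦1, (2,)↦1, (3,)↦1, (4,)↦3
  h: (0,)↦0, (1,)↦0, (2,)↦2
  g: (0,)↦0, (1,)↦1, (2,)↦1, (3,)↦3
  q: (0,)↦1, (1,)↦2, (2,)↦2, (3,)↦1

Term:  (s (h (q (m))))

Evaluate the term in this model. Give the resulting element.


  m = 2
  (q (m)) = q(2,) = 2
  (h (q (m))) = h(2,) = 2
  (s (h (q (m)))) = s(2,) = 1

value = 1


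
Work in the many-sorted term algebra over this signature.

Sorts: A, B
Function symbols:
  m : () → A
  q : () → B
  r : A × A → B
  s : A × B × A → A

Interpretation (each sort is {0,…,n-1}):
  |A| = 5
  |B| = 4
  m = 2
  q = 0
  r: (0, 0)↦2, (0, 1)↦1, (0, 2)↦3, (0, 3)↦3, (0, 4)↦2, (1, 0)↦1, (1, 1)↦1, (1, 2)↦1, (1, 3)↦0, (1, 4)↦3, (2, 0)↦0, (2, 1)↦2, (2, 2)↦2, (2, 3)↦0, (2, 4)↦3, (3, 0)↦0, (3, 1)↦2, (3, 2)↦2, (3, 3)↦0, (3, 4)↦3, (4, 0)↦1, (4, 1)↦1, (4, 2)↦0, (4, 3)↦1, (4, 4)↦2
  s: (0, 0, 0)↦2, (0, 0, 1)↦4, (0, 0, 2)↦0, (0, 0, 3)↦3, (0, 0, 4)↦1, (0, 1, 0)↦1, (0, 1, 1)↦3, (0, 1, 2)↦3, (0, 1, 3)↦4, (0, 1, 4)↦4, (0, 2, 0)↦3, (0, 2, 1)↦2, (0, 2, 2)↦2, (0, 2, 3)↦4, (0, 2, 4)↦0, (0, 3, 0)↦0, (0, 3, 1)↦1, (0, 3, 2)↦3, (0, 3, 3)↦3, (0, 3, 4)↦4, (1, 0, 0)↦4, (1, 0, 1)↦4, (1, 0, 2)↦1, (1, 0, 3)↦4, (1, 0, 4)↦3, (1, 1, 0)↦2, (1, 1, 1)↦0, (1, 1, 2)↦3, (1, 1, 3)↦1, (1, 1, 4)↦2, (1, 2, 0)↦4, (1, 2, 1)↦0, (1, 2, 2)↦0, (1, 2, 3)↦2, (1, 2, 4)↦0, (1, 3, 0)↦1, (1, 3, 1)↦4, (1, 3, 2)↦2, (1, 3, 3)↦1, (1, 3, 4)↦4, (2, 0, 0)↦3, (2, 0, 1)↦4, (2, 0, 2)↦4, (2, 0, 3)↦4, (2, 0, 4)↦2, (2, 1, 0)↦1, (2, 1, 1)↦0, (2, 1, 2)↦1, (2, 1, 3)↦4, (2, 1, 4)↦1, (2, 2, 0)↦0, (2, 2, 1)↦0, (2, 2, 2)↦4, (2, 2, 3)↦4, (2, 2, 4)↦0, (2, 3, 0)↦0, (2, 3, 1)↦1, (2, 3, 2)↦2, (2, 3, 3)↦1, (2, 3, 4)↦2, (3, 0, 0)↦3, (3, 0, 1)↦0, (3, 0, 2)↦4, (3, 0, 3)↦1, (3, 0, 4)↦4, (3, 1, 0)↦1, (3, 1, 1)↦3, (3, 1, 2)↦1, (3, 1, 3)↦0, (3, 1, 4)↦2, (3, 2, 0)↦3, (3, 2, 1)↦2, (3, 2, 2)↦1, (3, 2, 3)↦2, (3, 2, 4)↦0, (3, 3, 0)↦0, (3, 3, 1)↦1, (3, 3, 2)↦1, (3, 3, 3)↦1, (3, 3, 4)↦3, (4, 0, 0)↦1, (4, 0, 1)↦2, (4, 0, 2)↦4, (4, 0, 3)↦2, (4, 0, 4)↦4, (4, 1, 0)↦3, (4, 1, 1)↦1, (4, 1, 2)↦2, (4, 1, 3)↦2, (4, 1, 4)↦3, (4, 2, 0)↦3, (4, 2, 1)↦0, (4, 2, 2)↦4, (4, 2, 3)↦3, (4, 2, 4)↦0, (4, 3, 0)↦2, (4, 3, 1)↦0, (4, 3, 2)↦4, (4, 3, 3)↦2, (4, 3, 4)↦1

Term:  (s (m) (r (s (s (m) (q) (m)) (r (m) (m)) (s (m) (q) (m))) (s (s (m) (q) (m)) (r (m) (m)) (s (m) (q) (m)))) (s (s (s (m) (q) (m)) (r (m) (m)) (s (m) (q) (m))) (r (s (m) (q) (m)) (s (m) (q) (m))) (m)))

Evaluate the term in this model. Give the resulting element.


  m = 2
  m = 2
  q = 0
  m = 2
  (s (m) (q) (m)) = s(2, 0, 2) = 4
  m = 2
  m = 2
  (r (m) (m)) = r(2, 2) = 2
  m = 2
  q = 0
  m = 2
  (s (m) (q) (m)) = s(2, 0, 2) = 4
  (s (s (m) (q) (m)) (r (m) (m)) (s (m) (q) (m))) = s(4, 2, 4) = 0
  m = 2
  q = 0
  m = 2
  (s (m) (q) (m)) = s(2, 0, 2) = 4
  m = 2
  m = 2
  (r (m) (m)) = r(2, 2) = 2
  m = 2
  q = 0
  m = 2
  (s (m) (q) (m)) = s(2, 0, 2) = 4
  (s (s (m) (q) (m)) (r (m) (m)) (s (m) (q) (m))) = s(4, 2, 4) = 0
  (r (s (s (m) (q) (m)) (r (m) (m)) (s (m) (q) (m))) (s (s (m) (q) (m)) (r (m) (m)) (s (m) (q) (m)))) = r(0, 0) = 2
  m = 2
  q = 0
  m = 2
  (s (m) (q) (m)) = s(2, 0, 2) = 4
  m = 2
  m = 2
  (r (m) (m)) = r(2, 2) = 2
  m = 2
  q = 0
  m = 2
  (s (m) (q) (m)) = s(2, 0, 2) = 4
  (s (s (m) (q) (m)) (r (m) (m)) (s (m) (q) (m))) = s(4, 2, 4) = 0
  m = 2
  q = 0
  m = 2
  (s (m) (q) (m)) = s(2, 0, 2) = 4
  m = 2
  q = 0
  m = 2
  (s (m) (q) (m)) = s(2, 0, 2) = 4
  (r (s (m) (q) (m)) (s (m) (q) (m))) = r(4, 4) = 2
  m = 2
  (s (s (s (m) (q) (m)) (r (m) (m)) (s (m) (q) (m))) (r (s (m) (q) (m)) (s (m) (q) (m))) (m)) = s(0, 2, 2) = 2
  (s (m) (r (s (s (m) (q) (m)) (r (m) (m)) (s (m) (q) (m))) (s (s (m) (q) (m)) (r (m) (m)) (s (m) (q) (m)))) (s (s (s (m) (q) (m)) (r (m) (m)) (s (m) (q) (m))) (r (s (m) (q) (m)) (s (m) (q) (m))) (m))) = s(2, 2, 2) = 4

value = 4


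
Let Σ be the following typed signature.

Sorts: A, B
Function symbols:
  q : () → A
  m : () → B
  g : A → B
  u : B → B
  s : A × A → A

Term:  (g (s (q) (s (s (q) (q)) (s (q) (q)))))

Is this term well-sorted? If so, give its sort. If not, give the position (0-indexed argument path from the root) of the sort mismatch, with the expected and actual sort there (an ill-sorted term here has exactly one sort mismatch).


well-sorted; sort = B

    (q) : A
        (q) : A
        (q) : A
      (s (q) (q)) : A
        (q) : A
        (q) : A
      (s (q) (q)) : A
    (s (s (q) (q)) (s (q) (q))) : A
  (s (q) (s (s (q) (q)) (s (q) (q)))) : A
(g (s (q) (s (s (q) (q)) (s (q) (q))))) : B


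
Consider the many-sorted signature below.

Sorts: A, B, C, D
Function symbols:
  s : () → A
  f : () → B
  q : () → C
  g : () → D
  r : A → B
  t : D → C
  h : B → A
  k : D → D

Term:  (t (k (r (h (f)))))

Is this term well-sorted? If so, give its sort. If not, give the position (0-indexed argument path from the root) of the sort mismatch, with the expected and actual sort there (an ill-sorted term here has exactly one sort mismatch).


ill-sorted at position [0, 0]: expected D, got B

        (f) : B
      (h (f)) : A
    (r (h (f))) : B
  (k (r (h (f)))) : ✗ arg 0 at [0, 0] has sort B, expected D


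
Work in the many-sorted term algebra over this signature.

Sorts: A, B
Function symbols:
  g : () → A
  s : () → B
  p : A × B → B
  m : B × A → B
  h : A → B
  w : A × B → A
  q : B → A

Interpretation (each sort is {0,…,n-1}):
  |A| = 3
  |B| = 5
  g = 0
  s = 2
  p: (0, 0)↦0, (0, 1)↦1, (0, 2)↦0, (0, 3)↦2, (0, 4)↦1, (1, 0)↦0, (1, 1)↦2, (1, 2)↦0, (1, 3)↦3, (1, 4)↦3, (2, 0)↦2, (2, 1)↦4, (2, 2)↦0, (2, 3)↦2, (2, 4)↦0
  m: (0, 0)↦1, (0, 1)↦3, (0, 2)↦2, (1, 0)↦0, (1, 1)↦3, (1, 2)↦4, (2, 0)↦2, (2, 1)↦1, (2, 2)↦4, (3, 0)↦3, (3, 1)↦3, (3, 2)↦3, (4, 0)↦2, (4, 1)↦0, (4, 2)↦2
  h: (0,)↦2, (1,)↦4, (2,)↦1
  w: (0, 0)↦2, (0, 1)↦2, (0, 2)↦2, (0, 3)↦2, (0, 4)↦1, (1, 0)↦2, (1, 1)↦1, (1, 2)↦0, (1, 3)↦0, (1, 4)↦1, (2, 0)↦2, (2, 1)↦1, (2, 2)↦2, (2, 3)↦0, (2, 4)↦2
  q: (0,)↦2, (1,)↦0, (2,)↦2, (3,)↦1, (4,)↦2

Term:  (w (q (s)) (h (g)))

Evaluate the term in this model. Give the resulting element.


value = 2

  s = 2
  (q (s)) = q(2,) = 2
  g = 0
  (h (g)) = h(0,) = 2
  (w (q (s)) (h (g))) = w(2, 2) = 2


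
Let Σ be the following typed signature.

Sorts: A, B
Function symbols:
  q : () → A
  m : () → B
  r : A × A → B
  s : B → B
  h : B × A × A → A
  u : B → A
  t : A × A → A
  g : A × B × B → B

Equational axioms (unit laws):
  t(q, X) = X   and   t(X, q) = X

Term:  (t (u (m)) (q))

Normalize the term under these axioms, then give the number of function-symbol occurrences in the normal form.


size = 2

1. (t (u (m)) (q))  →  (u (m))
normal form: (u (m))
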